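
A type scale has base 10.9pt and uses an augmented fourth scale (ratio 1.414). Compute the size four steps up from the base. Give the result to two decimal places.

43.57pt

A modular type scale is a geometric sequence: sizeₙ = base × rⁿ.
10.9 × 1.414⁴ = 10.9 × 3.99758 ≈ 43.57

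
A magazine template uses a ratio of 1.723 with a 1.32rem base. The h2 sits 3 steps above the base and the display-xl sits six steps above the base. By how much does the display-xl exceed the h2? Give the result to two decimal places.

Step 3: 1.32 × 1.723³ = 6.7520rem
Step 6: 1.32 × 1.723⁶ = 34.5371rem
Difference: 34.5371 − 6.7520 = 27.7851rem

27.79rem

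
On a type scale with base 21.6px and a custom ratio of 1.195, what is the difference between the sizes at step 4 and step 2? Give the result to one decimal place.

13.2px

Step 2: 21.6 × 1.195² = 30.845px
Step 4: 21.6 × 1.195⁴ = 44.048px
Difference: 44.048 − 30.845 = 13.203px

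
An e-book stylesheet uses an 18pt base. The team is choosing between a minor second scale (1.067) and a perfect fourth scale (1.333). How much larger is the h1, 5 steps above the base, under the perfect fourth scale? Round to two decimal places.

Minor second: 18.0 × 1.067⁵ = 24.8940pt
Perfect fourth: 18.0 × 1.333⁵ = 75.7571pt
Difference: 75.7571 − 24.8940 = 50.8631pt

50.86pt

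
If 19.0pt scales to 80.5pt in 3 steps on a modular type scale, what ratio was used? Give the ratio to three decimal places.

1.618

r³ = 80.5 / 19.0, so r = (80.5/19.0)^(1/3).
r = 4.2368^(1/3) ≈ 1.6181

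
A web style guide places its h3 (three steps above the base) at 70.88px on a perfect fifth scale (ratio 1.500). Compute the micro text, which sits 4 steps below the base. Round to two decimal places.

70.88 ÷ 1.500⁷ = 70.88 ÷ 17.08594 ≈ 4.148

4.15px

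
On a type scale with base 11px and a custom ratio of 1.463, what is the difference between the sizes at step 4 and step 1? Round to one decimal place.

34.3px

Step 1: 11.0 × 1.463 = 16.093px
Step 4: 11.0 × 1.463⁴ = 50.393px
Difference: 50.393 − 16.093 = 34.300px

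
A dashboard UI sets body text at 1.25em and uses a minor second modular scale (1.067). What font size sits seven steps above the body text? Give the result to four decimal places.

1.9682em

Every step multiplies by the scale ratio.
1.25 × 1.067⁷ = 1.25 × 1.57453 ≈ 1.9682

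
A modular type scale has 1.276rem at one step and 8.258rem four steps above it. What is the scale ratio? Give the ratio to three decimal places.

1.595

The ratio satisfies 1.276 × r⁴ = 8.258, so r = (8.258 / 1.276)^(1/4).
r = 6.4718^(1/4) ≈ 1.5950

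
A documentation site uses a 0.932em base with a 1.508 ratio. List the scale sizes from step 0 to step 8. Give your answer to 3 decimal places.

Step 0: 0.932em
Step 1: 0.932 × 1.508 = 1.405
Step 2: 0.932 × 1.508² = 2.119
Step 3: 0.932 × 1.508³ = 3.196
Step 4: 0.932 × 1.508⁴ = 4.820
Step 5: 0.932 × 1.508⁵ = 7.268
Step 6: 0.932 × 1.508⁶ = 10.960
Step 7: 0.932 × 1.508⁷ = 16.528
Step 8: 0.932 × 1.508⁸ = 24.925

0.932em, 1.405em, 2.119em, 3.196em, 4.820em, 7.268em, 10.960em, 16.528em, 24.925em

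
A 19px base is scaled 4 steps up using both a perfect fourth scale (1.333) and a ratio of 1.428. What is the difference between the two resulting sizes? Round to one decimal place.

19.0px

Perfect fourth: 19.0 × 1.333⁴ = 59.989px
At 1.428: 19.0 × 1.428⁴ = 79.007px
Difference: 79.007 − 59.989 = 19.018px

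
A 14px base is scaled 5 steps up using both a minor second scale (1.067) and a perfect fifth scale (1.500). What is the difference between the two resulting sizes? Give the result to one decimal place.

Minor second: 14.0 × 1.067⁵ = 19.362px
Perfect fifth: 14.0 × 1.500⁵ = 106.312px
Difference: 106.312 − 19.362 = 86.950px

87.0px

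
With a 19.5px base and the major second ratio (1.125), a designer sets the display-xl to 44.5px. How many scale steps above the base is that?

7

1.125ⁿ = 44.5 / 19.5 = 2.2821
n = ln(2.2821) / ln(1.125) = 0.8251 / 0.1178 ≈ 7.01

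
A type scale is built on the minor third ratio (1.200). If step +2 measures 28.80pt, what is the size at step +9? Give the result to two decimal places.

103.20pt

28.80 × 1.200⁷ = 28.80 × 3.58318 ≈ 103.196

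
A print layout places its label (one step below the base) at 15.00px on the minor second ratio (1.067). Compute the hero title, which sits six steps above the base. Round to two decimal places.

15.00 × 1.067⁷ = 15.00 × 1.57453 ≈ 23.618

23.62px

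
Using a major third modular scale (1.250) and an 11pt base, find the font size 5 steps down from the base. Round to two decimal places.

3.60pt

Each step on a modular scale multiplies by the ratio, so the size n steps from the base is base × ratioⁿ.
11.0 ÷ 1.250⁵ = 11.0 ÷ 3.05176 ≈ 3.60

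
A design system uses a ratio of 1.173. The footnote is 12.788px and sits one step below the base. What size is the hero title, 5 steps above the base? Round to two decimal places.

33.31px

12.788 × 1.173⁶ = 12.788 × 2.60488 ≈ 33.311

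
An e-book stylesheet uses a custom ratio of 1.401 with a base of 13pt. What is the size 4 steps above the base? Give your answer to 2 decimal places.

13.0 × 1.401⁴ = 13.0 × 3.85259 ≈ 50.08

50.08pt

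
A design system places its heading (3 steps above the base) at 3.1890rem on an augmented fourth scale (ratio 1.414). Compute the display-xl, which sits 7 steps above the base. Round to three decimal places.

12.748rem

The gap is 7 − (3) = 4 steps, so the factor is 1.414^4.
3.1890 × 1.414⁴ = 3.1890 × 3.99758 ≈ 12.748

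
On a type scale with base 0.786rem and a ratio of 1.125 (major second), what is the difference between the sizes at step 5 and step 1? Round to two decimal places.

Step 1: 0.786 × 1.125 = 0.8842rem
Step 5: 0.786 × 1.125⁵ = 1.4164rem
Difference: 1.4164 − 0.8842 = 0.5322rem

0.53rem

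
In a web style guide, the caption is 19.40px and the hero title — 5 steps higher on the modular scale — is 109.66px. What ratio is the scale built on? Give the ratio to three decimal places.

The ratio satisfies 19.40 × r⁵ = 109.66, so r = (109.66 / 19.40)^(1/5).
r = 5.6526^(1/5) ≈ 1.4140

1.414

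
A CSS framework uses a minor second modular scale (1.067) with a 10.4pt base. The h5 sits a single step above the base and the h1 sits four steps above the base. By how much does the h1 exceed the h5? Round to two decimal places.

Step 1: 10.4 × 1.067 = 11.0968pt
Step 4: 10.4 × 1.067⁴ = 13.4800pt
Difference: 13.4800 − 11.0968 = 2.3832pt

2.38pt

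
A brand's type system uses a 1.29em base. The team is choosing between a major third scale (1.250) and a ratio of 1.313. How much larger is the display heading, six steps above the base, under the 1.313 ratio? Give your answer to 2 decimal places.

1.69em

Major third: 1.29 × 1.250⁶ = 4.9210em
At 1.313: 1.29 × 1.313⁶ = 6.6096em
Difference: 6.6096 − 4.9210 = 1.6886em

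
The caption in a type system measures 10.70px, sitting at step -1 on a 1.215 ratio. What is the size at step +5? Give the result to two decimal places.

34.42px

10.70 × 1.215⁶ = 10.70 × 3.21705 ≈ 34.422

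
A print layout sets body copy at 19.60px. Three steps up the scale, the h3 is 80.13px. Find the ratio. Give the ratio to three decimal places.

1.599

r³ = 80.13 / 19.60, so r = (80.13/19.60)^(1/3).
r = 4.0883^(1/3) ≈ 1.5990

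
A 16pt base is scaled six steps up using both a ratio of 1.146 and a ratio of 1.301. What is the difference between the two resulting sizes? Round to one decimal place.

At 1.146: 16.0 × 1.146⁶ = 36.243pt
At 1.301: 16.0 × 1.301⁶ = 77.586pt
Difference: 77.586 − 36.243 = 41.343pt

41.3pt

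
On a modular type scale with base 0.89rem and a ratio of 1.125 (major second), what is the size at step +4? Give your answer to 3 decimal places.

0.89 × 1.125⁴ = 0.89 × 1.60181 ≈ 1.426

1.426rem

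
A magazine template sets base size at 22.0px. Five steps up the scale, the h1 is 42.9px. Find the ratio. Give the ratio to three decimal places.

1.143

The ratio satisfies 22.0 × r⁵ = 42.9, so r = (42.9 / 22.0)^(1/5).
r = 1.9500^(1/5) ≈ 1.1429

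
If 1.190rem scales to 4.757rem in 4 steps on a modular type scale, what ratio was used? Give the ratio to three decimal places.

r⁴ = 4.757 / 1.190, so r = (4.757/1.190)^(1/4).
r = 3.9975^(1/4) ≈ 1.4140

1.414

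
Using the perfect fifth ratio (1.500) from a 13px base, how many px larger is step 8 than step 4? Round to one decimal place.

267.4px

Step 4: 13.0 × 1.500⁴ = 65.812px
Step 8: 13.0 × 1.500⁸ = 333.176px
Difference: 333.176 − 65.812 = 267.364px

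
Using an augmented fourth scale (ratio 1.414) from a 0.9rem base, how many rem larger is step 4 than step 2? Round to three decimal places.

Step 2: 0.9 × 1.414² = 1.79946rem
Step 4: 0.9 × 1.414⁴ = 3.59783rem
Difference: 3.59783 − 1.79946 = 1.79837rem

1.798rem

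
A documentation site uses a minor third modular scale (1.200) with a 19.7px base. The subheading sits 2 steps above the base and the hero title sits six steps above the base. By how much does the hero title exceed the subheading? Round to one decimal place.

30.5px

Step 2: 19.7 × 1.200² = 28.368px
Step 6: 19.7 × 1.200⁶ = 58.824px
Difference: 58.824 − 28.368 = 30.456px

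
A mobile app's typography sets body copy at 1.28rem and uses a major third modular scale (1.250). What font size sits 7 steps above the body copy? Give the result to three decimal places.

6.104rem

1.28 × 1.250⁷ = 1.28 × 4.76837 ≈ 6.104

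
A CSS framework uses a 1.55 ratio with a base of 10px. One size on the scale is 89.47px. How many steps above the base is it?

1.55ⁿ = 89.47 / 10 = 8.9470
n = ln(8.9470) / ln(1.55) = 2.1913 / 0.4383 ≈ 5.00

5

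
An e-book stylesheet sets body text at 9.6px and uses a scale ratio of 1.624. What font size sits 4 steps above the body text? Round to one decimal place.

A modular type scale is a geometric sequence: sizeₙ = base × rⁿ.
9.6 × 1.624⁴ = 9.6 × 6.95575 ≈ 66.78

66.8px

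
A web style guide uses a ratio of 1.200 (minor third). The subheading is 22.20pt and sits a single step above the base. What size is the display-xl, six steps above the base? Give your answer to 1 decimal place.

55.2pt

Moving from step +1 to step +6 is 5 steps up, so multiply by r⁵.
22.20 × 1.200⁵ = 22.20 × 2.48832 ≈ 55.241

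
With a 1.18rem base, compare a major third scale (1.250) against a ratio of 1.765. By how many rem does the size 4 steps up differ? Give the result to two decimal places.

8.57rem

Major third: 1.18 × 1.250⁴ = 2.8809rem
At 1.765: 1.18 × 1.765⁴ = 11.4515rem
Difference: 11.4515 − 2.8809 = 8.5706rem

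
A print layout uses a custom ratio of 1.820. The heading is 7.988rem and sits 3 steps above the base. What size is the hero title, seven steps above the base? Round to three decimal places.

7.988 × 1.820⁴ = 7.988 × 10.97199 ≈ 87.644

87.644rem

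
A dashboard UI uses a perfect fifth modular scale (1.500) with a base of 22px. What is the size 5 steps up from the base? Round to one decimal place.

22.0 × 1.500⁵ = 22.0 × 7.59375 ≈ 167.06

167.1px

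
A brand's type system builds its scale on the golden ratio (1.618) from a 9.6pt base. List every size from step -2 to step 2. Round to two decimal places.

3.67pt, 5.93pt, 9.60pt, 15.53pt, 25.13pt

Step -2: 9.6 ÷ 1.618² = 3.67
Step -1: 9.6 ÷ 1.618 = 5.93
Step 0: 9.6pt
Step 1: 9.6 × 1.618 = 15.53
Step 2: 9.6 × 1.618² = 25.13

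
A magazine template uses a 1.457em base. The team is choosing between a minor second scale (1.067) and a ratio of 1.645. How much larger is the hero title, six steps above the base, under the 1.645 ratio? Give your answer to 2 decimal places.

Minor second: 1.457 × 1.067⁶ = 2.1500em
At 1.645: 1.457 × 1.645⁶ = 28.8705em
Difference: 28.8705 − 2.1500 = 26.7205em

26.72em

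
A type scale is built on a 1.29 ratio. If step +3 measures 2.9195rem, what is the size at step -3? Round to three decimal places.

0.634rem

Moving from step +3 to step -3 is 6 steps down, so divide by r⁶.
2.9195 ÷ 1.29⁶ = 2.9195 ÷ 4.60827 ≈ 0.634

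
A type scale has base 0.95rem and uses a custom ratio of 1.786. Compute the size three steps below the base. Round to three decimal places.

0.167rem

A modular type scale is a geometric sequence: sizeₙ = base × rⁿ.
0.95 ÷ 1.786³ = 0.95 ÷ 5.69698 ≈ 0.167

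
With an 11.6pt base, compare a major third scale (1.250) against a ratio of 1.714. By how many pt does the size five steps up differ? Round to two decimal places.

Major third: 11.6 × 1.250⁵ = 35.4004pt
At 1.714: 11.6 × 1.714⁵ = 171.5979pt
Difference: 171.5979 − 35.4004 = 136.1975pt

136.20pt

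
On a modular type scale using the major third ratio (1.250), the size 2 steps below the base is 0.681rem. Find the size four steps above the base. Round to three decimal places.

2.598rem

Moving from step -2 to step +4 is 6 steps up, so multiply by r⁶.
0.681 × 1.250⁶ = 0.681 × 3.81470 ≈ 2.598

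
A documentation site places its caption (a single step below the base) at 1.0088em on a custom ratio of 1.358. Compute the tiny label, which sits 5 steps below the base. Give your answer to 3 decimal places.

1.0088 ÷ 1.358⁴ = 1.0088 ÷ 3.40094 ≈ 0.297

0.297em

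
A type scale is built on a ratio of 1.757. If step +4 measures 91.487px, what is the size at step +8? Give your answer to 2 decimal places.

871.86px

91.487 × 1.757⁴ = 91.487 × 9.52987 ≈ 871.859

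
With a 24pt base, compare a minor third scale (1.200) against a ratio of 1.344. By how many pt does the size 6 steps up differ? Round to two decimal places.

Minor third: 24.0 × 1.200⁶ = 71.6636pt
At 1.344: 24.0 × 1.344⁶ = 141.4513pt
Difference: 141.4513 − 71.6636 = 69.7877pt

69.79pt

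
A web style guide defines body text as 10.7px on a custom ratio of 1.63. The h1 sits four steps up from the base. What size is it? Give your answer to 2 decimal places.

75.53px

10.7 × 1.63⁴ = 10.7 × 7.05912 ≈ 75.53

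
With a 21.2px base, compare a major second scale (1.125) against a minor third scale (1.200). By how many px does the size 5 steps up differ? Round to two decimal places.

14.55px

Major second: 21.2 × 1.125⁵ = 38.2031px
Minor third: 21.2 × 1.200⁵ = 52.7524px
Difference: 52.7524 − 38.2031 = 14.5493px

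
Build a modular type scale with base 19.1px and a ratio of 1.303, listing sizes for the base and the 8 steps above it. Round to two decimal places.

19.10px, 24.89px, 32.43px, 42.25px, 55.06px, 71.74px, 93.48px, 121.80px, 158.70px

Step 0: 19.1px
Step 1: 19.1 × 1.303 = 24.89
Step 2: 19.1 × 1.303² = 32.43
Step 3: 19.1 × 1.303³ = 42.25
Step 4: 19.1 × 1.303⁴ = 55.06
Step 5: 19.1 × 1.303⁵ = 71.74
Step 6: 19.1 × 1.303⁶ = 93.48
Step 7: 19.1 × 1.303⁷ = 121.80
Step 8: 19.1 × 1.303⁸ = 158.70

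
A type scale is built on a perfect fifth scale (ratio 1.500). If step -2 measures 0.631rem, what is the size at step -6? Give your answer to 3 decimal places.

The gap is -6 − (-2) = -4 steps, so the factor is 1.500^-4.
0.631 ÷ 1.500⁴ = 0.631 ÷ 5.06250 ≈ 0.125

0.125rem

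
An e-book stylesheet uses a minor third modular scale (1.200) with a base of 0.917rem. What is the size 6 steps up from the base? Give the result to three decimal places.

0.917 × 1.200⁶ = 0.917 × 2.98598 ≈ 2.738

2.738rem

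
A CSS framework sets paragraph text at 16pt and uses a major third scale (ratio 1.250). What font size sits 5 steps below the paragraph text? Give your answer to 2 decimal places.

5.24pt

16.0 ÷ 1.250⁵ = 16.0 ÷ 3.05176 ≈ 5.24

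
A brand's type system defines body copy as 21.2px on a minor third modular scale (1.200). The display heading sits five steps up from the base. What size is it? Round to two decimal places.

52.75px

21.2 × 1.200⁵ = 21.2 × 2.48832 ≈ 52.75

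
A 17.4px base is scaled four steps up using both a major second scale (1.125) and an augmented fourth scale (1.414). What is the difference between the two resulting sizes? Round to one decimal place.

Major second: 17.4 × 1.125⁴ = 27.871px
Augmented fourth: 17.4 × 1.414⁴ = 69.558px
Difference: 69.558 − 27.871 = 41.687px

41.7px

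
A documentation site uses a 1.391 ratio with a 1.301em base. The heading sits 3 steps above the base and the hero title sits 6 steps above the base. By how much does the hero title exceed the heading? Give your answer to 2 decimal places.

5.92em

Step 3: 1.301 × 1.391³ = 3.5015em
Step 6: 1.301 × 1.391⁶ = 9.4241em
Difference: 9.4241 − 3.5015 = 5.9226em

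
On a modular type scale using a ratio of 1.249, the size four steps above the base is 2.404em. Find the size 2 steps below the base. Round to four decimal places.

2.404 ÷ 1.249⁶ = 2.404 ÷ 3.79642 ≈ 0.6332

0.6332em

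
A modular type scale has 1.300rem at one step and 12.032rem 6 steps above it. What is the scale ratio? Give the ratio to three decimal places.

The ratio satisfies 1.300 × r⁶ = 12.032, so r = (12.032 / 1.300)^(1/6).
r = 9.2554^(1/6) ≈ 1.4490

1.449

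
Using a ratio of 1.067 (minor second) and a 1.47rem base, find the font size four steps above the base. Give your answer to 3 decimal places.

1.905rem

1.47 × 1.067⁴ = 1.47 × 1.29616 ≈ 1.905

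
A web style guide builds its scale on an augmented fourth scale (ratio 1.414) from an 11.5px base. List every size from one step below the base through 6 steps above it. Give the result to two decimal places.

Step -1: 11.5 ÷ 1.414 = 8.13
Step 0: 11.5px
Step 1: 11.5 × 1.414 = 16.26
Step 2: 11.5 × 1.414² = 22.99
Step 3: 11.5 × 1.414³ = 32.51
Step 4: 11.5 × 1.414⁴ = 45.97
Step 5: 11.5 × 1.414⁵ = 65.00
Step 6: 11.5 × 1.414⁶ = 91.92

8.13px, 11.50px, 16.26px, 22.99px, 32.51px, 45.97px, 65.00px, 91.92px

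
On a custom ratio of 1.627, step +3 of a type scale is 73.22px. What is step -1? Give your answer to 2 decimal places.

10.45px

73.22 ÷ 1.627⁴ = 73.22 ÷ 7.00729 ≈ 10.449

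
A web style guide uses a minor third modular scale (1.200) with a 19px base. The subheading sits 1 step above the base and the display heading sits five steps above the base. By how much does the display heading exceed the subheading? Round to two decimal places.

Step 1: 19.0 × 1.200 = 22.8000px
Step 5: 19.0 × 1.200⁵ = 47.2781px
Difference: 47.2781 − 22.8000 = 24.4781px

24.48px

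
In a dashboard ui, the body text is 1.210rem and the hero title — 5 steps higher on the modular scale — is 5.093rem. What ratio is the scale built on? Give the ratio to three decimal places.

1.333

r⁵ = 5.093 / 1.210, so r = (5.093/1.210)^(1/5).
r = 4.2091^(1/5) ≈ 1.3330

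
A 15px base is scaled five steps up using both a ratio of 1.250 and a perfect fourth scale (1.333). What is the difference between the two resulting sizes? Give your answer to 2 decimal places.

17.35px

At 1.250: 15.0 × 1.250⁵ = 45.7764px
Perfect fourth: 15.0 × 1.333⁵ = 63.1309px
Difference: 63.1309 − 45.7764 = 17.3545px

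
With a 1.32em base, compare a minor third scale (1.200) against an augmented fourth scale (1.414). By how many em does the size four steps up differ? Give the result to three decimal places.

2.540em

Minor third: 1.32 × 1.200⁴ = 2.73715em
Augmented fourth: 1.32 × 1.414⁴ = 5.27681em
Difference: 5.27681 − 2.73715 = 2.53966em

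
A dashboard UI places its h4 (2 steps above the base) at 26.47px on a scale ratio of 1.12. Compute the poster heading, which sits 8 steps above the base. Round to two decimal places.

Moving from step +2 to step +8 is 6 steps up, so multiply by r⁶.
26.47 × 1.12⁶ = 26.47 × 1.97382 ≈ 52.247

52.25px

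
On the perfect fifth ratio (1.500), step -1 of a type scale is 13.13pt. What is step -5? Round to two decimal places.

2.59pt

13.13 ÷ 1.500⁴ = 13.13 ÷ 5.06250 ≈ 2.594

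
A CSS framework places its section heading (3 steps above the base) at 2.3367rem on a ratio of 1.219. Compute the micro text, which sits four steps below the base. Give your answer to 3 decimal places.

2.3367 ÷ 1.219⁷ = 2.3367 ÷ 3.99969 ≈ 0.584

0.584rem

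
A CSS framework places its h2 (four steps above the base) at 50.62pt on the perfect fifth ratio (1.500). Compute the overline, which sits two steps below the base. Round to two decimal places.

Moving from step +4 to step -2 is 6 steps down, so divide by r⁶.
50.62 ÷ 1.500⁶ = 50.62 ÷ 11.39062 ≈ 4.444

4.44pt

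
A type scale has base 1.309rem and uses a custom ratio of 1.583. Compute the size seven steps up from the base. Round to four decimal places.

32.6066rem

Every step multiplies by the scale ratio.
1.309 × 1.583⁷ = 1.309 × 24.90958 ≈ 32.6066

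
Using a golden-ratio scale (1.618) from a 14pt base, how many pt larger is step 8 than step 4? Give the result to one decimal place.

Step 4: 14.0 × 1.618⁴ = 95.949pt
Step 8: 14.0 × 1.618⁸ = 657.591pt
Difference: 657.591 − 95.949 = 561.642pt

561.6pt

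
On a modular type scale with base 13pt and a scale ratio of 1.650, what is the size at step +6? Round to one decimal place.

262.3pt

13.0 × 1.650⁶ = 13.0 × 20.17919 ≈ 262.33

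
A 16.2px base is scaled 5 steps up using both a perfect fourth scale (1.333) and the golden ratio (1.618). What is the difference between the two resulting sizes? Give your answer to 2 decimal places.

Perfect fourth: 16.2 × 1.333⁵ = 68.1814px
Golden ratio: 16.2 × 1.618⁵ = 179.6419px
Difference: 179.6419 − 68.1814 = 111.4605px

111.46px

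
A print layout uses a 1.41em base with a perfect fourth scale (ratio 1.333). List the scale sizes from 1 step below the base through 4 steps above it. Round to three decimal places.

1.058em, 1.410em, 1.880em, 2.505em, 3.340em, 4.452em

Step -1: 1.41 ÷ 1.333 = 1.058
Step 0: 1.41em
Step 1: 1.41 × 1.333 = 1.880
Step 2: 1.41 × 1.333² = 2.505
Step 3: 1.41 × 1.333³ = 3.340
Step 4: 1.41 × 1.333⁴ = 4.452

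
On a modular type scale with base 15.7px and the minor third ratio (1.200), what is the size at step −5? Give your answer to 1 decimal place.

Every step multiplies by the scale ratio.
15.7 ÷ 1.200⁵ = 15.7 ÷ 2.48832 ≈ 6.31

6.3px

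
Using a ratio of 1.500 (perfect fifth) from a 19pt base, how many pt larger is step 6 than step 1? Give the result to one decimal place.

187.9pt

Step 1: 19.0 × 1.500 = 28.500pt
Step 6: 19.0 × 1.500⁶ = 216.422pt
Difference: 216.422 − 28.500 = 187.922pt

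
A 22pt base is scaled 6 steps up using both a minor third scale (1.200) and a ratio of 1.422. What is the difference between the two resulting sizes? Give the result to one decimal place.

Minor third: 22.0 × 1.200⁶ = 65.692pt
At 1.422: 22.0 × 1.422⁶ = 181.895pt
Difference: 181.895 − 65.692 = 116.203pt

116.2pt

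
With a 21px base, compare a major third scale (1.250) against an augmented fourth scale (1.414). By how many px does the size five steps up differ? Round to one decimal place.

54.6px

Major third: 21.0 × 1.250⁵ = 64.087px
Augmented fourth: 21.0 × 1.414⁵ = 118.704px
Difference: 118.704 − 64.087 = 54.617px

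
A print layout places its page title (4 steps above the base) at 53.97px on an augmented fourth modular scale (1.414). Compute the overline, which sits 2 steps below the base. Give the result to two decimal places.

6.75px

53.97 ÷ 1.414⁶ = 53.97 ÷ 7.99275 ≈ 6.752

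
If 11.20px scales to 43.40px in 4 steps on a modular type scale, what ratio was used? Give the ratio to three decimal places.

1.403

r⁴ = 43.40 / 11.20, so r = (43.40/11.20)^(1/4).
r = 3.8750^(1/4) ≈ 1.4030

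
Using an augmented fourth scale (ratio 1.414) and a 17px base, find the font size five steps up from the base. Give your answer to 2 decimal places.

17.0 × 1.414⁵ = 17.0 × 5.65258 ≈ 96.09

96.09px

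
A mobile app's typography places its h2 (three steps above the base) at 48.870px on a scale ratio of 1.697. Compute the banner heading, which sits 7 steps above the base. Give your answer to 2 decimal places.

Moving from step +3 to step +7 is 4 steps up, so multiply by r⁴.
48.870 × 1.697⁴ = 48.870 × 8.29330 ≈ 405.294

405.29px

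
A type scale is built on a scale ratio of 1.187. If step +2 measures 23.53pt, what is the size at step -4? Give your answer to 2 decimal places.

Moving from step +2 to step -4 is 6 steps down, so divide by r⁶.
23.53 ÷ 1.187⁶ = 23.53 ÷ 2.79708 ≈ 8.412

8.41pt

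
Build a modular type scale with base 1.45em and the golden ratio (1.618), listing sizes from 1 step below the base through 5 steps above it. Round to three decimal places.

Step -1: 1.45 ÷ 1.618 = 0.896
Step 0: 1.45em
Step 1: 1.45 × 1.618 = 2.346
Step 2: 1.45 × 1.618² = 3.796
Step 3: 1.45 × 1.618³ = 6.142
Step 4: 1.45 × 1.618⁴ = 9.938
Step 5: 1.45 × 1.618⁵ = 16.079

0.896em, 1.450em, 2.346em, 3.796em, 6.142em, 9.938em, 16.079em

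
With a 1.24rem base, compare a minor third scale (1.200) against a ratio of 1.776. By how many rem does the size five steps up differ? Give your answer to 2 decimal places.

Minor third: 1.24 × 1.200⁵ = 3.0855rem
At 1.776: 1.24 × 1.776⁵ = 21.9097rem
Difference: 21.9097 − 3.0855 = 18.8242rem

18.82rem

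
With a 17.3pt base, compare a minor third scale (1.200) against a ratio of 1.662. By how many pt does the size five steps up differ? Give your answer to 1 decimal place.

176.3pt

Minor third: 17.3 × 1.200⁵ = 43.048pt
At 1.662: 17.3 × 1.662⁵ = 219.382pt
Difference: 219.382 − 43.048 = 176.334pt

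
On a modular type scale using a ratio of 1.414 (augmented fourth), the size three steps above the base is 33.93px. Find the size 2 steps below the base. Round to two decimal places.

The gap is -2 − (3) = -5 steps, so the factor is 1.414^-5.
33.93 ÷ 1.414⁵ = 33.93 ÷ 5.65258 ≈ 6.003

6.00px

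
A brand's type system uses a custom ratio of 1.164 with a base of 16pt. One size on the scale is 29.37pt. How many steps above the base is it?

4

1.164ⁿ = 29.37 / 16 = 1.8356
n = ln(1.8356) / ln(1.164) = 0.6074 / 0.1519 ≈ 4.00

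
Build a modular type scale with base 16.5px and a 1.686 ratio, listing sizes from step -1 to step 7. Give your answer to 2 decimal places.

9.79px, 16.50px, 27.82px, 46.90px, 79.08px, 133.33px, 224.79px, 378.99px, 638.98px

Step -1: 16.5 ÷ 1.686 = 9.79
Step 0: 16.5px
Step 1: 16.5 × 1.686 = 27.82
Step 2: 16.5 × 1.686² = 46.90
Step 3: 16.5 × 1.686³ = 79.08
Step 4: 16.5 × 1.686⁴ = 133.33
Step 5: 16.5 × 1.686⁵ = 224.79
Step 6: 16.5 × 1.686⁶ = 378.99
Step 7: 16.5 × 1.686⁷ = 638.98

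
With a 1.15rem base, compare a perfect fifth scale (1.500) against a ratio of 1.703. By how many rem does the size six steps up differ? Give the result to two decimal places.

Perfect fifth: 1.15 × 1.500⁶ = 13.0992rem
At 1.703: 1.15 × 1.703⁶ = 28.0534rem
Difference: 28.0534 − 13.0992 = 14.9542rem

14.95rem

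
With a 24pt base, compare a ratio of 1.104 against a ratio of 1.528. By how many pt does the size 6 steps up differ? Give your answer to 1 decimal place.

262.0pt

At 1.104: 24.0 × 1.104⁶ = 43.454pt
At 1.528: 24.0 × 1.528⁶ = 305.458pt
Difference: 305.458 − 43.454 = 262.004pt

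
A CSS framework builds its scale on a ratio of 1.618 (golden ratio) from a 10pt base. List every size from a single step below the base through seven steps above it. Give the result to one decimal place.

Step -1: 10.0 ÷ 1.618 = 6.2
Step 0: 10pt
Step 1: 10.0 × 1.618 = 16.2
Step 2: 10.0 × 1.618² = 26.2
Step 3: 10.0 × 1.618³ = 42.4
Step 4: 10.0 × 1.618⁴ = 68.5
Step 5: 10.0 × 1.618⁵ = 110.9
Step 6: 10.0 × 1.618⁶ = 179.4
Step 7: 10.0 × 1.618⁷ = 290.3

6.2pt, 10.0pt, 16.2pt, 26.2pt, 42.4pt, 68.5pt, 110.9pt, 179.4pt, 290.3pt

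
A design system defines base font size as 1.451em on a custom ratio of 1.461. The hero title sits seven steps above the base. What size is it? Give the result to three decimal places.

20.617em

1.451 × 1.461⁷ = 1.451 × 14.20861 ≈ 20.617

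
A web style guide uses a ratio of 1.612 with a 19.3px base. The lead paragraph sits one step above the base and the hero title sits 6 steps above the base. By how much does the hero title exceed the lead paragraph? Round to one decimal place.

Step 1: 19.3 × 1.612 = 31.112px
Step 6: 19.3 × 1.612⁶ = 338.647px
Difference: 338.647 − 31.112 = 307.535px

307.5px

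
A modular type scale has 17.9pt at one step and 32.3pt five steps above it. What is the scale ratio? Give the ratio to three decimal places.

The ratio satisfies 17.9 × r⁵ = 32.3, so r = (32.3 / 17.9)^(1/5).
r = 1.8045^(1/5) ≈ 1.1253

1.125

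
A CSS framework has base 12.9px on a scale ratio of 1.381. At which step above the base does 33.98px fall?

3

1.381ⁿ = 33.98 / 12.9 = 2.6341
n = ln(2.6341) / ln(1.381) = 0.9685 / 0.3228 ≈ 3.00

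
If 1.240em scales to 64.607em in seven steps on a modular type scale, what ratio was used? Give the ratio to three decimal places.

r⁷ = 64.607 / 1.240, so r = (64.607/1.240)^(1/7).
r = 52.1024^(1/7) ≈ 1.7590

1.759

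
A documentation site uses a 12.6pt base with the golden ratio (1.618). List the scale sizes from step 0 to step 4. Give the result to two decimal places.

Step 0: 12.6pt
Step 1: 12.6 × 1.618 = 20.39
Step 2: 12.6 × 1.618² = 32.99
Step 3: 12.6 × 1.618³ = 53.37
Step 4: 12.6 × 1.618⁴ = 86.35

12.60pt, 20.39pt, 32.99pt, 53.37pt, 86.35pt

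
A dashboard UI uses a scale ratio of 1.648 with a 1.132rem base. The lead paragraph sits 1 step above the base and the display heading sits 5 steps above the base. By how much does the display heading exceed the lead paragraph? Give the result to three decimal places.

11.895rem

Step 1: 1.132 × 1.648 = 1.86554rem
Step 5: 1.132 × 1.648⁵ = 13.76044rem
Difference: 13.76044 − 1.86554 = 11.89490rem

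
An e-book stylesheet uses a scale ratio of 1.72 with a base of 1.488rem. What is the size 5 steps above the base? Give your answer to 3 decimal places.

1.488 × 1.72⁵ = 1.488 × 15.05366 ≈ 22.400

22.400rem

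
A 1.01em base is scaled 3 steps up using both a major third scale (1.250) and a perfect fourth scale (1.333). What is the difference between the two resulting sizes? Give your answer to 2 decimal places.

0.42em

Major third: 1.01 × 1.250³ = 1.9727em
Perfect fourth: 1.01 × 1.333³ = 2.3923em
Difference: 2.3923 − 1.9727 = 0.4196em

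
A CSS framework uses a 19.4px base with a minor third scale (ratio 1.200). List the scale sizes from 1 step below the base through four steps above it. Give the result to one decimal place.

Step -1: 19.4 ÷ 1.200 = 16.2
Step 0: 19.4px
Step 1: 19.4 × 1.200 = 23.3
Step 2: 19.4 × 1.200² = 27.9
Step 3: 19.4 × 1.200³ = 33.5
Step 4: 19.4 × 1.200⁴ = 40.2

16.2px, 19.4px, 23.3px, 27.9px, 33.5px, 40.2px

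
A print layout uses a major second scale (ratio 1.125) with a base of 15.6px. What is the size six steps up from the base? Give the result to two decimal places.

A modular type scale is a geometric sequence: sizeₙ = base × rⁿ.
15.6 × 1.125⁶ = 15.6 × 2.02729 ≈ 31.63

31.63px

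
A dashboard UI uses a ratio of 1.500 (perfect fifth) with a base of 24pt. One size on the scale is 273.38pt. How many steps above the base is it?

1.500ⁿ = 273.38 / 24 = 11.3908
n = ln(11.3908) / ln(1.500) = 2.4328 / 0.4055 ≈ 6.00

6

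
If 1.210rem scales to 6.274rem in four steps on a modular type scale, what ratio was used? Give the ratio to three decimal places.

The ratio satisfies 1.210 × r⁴ = 6.274, so r = (6.274 / 1.210)^(1/4).
r = 5.1851^(1/4) ≈ 1.5090

1.509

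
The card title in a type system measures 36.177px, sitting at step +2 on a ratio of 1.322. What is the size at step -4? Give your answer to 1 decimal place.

36.177 ÷ 1.322⁶ = 36.177 ÷ 5.33812 ≈ 6.777

6.8px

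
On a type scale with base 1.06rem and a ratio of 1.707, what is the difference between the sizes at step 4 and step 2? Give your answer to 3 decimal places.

Step 2: 1.06 × 1.707² = 3.08868rem
Step 4: 1.06 × 1.707⁴ = 8.99995rem
Difference: 8.99995 − 3.08868 = 5.91127rem

5.911rem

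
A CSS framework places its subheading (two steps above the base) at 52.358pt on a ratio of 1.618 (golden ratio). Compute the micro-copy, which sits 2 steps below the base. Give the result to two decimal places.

52.358 ÷ 1.618⁴ = 52.358 ÷ 6.85353 ≈ 7.640

7.64pt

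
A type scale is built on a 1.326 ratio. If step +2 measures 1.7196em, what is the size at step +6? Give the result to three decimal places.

5.316em

1.7196 × 1.326⁴ = 1.7196 × 3.09153 ≈ 5.316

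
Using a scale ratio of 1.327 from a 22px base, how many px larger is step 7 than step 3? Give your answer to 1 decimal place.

108.0px

Step 3: 22.0 × 1.327³ = 51.409px
Step 7: 22.0 × 1.327⁷ = 159.411px
Difference: 159.411 − 51.409 = 108.002px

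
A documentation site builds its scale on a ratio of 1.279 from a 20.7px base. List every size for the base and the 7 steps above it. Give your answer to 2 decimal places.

20.70px, 26.48px, 33.86px, 43.31px, 55.39px, 70.85px, 90.61px, 115.89px

Step 0: 20.7px
Step 1: 20.7 × 1.279 = 26.48
Step 2: 20.7 × 1.279² = 33.86
Step 3: 20.7 × 1.279³ = 43.31
Step 4: 20.7 × 1.279⁴ = 55.39
Step 5: 20.7 × 1.279⁵ = 70.85
Step 6: 20.7 × 1.279⁶ = 90.61
Step 7: 20.7 × 1.279⁷ = 115.89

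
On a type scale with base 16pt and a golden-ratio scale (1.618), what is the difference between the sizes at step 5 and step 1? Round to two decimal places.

Step 1: 16.0 × 1.618 = 25.8880pt
Step 5: 16.0 × 1.618⁵ = 177.4241pt
Difference: 177.4241 − 25.8880 = 151.5361pt

151.54pt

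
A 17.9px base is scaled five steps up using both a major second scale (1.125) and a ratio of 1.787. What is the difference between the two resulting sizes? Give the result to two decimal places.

293.94px

Major second: 17.9 × 1.125⁵ = 32.2564px
At 1.787: 17.9 × 1.787⁵ = 326.1939px
Difference: 326.1939 − 32.2564 = 293.9375px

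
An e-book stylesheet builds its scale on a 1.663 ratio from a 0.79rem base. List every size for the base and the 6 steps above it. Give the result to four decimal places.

Step 0: 0.79rem
Step 1: 0.79 × 1.663 = 1.3138
Step 2: 0.79 × 1.663² = 2.1848
Step 3: 0.79 × 1.663³ = 3.6333
Step 4: 0.79 × 1.663⁴ = 6.0422
Step 5: 0.79 × 1.663⁵ = 10.0482
Step 6: 0.79 × 1.663⁶ = 16.7102

0.7900rem, 1.3138rem, 2.1848rem, 3.6333rem, 6.0422rem, 10.0482rem, 16.7102rem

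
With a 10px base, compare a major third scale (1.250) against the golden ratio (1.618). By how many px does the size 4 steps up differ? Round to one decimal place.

Major third: 10.0 × 1.250⁴ = 24.414px
Golden ratio: 10.0 × 1.618⁴ = 68.535px
Difference: 68.535 − 24.414 = 44.121px

44.1px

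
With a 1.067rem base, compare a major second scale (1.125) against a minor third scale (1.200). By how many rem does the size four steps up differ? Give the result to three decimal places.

Major second: 1.067 × 1.125⁴ = 1.70913rem
Minor third: 1.067 × 1.200⁴ = 2.21253rem
Difference: 2.21253 − 1.70913 = 0.50340rem

0.503rem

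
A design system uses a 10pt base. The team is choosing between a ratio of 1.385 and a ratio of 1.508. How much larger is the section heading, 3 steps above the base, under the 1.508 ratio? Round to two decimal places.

7.73pt

At 1.385: 10.0 × 1.385³ = 26.5674pt
At 1.508: 10.0 × 1.508³ = 34.2929pt
Difference: 34.2929 − 26.5674 = 7.7255pt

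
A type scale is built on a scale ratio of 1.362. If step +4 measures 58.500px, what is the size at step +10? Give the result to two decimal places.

373.44px

58.500 × 1.362⁶ = 58.500 × 6.38356 ≈ 373.438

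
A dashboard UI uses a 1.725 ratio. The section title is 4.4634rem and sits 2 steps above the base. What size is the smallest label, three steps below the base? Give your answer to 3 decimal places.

0.292rem

Moving from step +2 to step -3 is 5 steps down, so divide by r⁵.
4.4634 ÷ 1.725⁵ = 4.4634 ÷ 15.27374 ≈ 0.292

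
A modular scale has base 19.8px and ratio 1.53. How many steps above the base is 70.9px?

3

1.53ⁿ = 70.9 / 19.8 = 3.5808
n = ln(3.5808) / ln(1.53) = 1.2756 / 0.4253 ≈ 3.00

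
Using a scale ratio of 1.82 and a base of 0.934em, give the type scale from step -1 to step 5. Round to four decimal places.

Step -1: 0.934 ÷ 1.82 = 0.5132
Step 0: 0.934em
Step 1: 0.934 × 1.82 = 1.6999
Step 2: 0.934 × 1.82² = 3.0938
Step 3: 0.934 × 1.82³ = 5.6307
Step 4: 0.934 × 1.82⁴ = 10.2478
Step 5: 0.934 × 1.82⁵ = 18.6511

0.5132em, 0.9340em, 1.6999em, 3.0938em, 5.6307em, 10.2478em, 18.6511em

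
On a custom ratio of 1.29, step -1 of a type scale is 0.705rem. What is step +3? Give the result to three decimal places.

1.952rem

0.705 × 1.29⁴ = 0.705 × 2.76923 ≈ 1.952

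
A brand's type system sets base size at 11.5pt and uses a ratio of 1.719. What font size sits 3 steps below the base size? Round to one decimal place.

2.3pt

11.5 ÷ 1.719³ = 11.5 ÷ 5.07958 ≈ 2.26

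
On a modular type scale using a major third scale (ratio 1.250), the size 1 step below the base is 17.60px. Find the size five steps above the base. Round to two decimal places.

67.14px

17.60 × 1.250⁶ = 17.60 × 3.81470 ≈ 67.139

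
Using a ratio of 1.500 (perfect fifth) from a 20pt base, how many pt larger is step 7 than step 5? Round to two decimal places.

Step 5: 20.0 × 1.500⁵ = 151.8750pt
Step 7: 20.0 × 1.500⁷ = 341.7188pt
Difference: 341.7188 − 151.8750 = 189.8438pt

189.84pt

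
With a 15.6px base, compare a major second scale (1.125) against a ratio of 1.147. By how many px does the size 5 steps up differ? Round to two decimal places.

2.86px

Major second: 15.6 × 1.125⁵ = 28.1117px
At 1.147: 15.6 × 1.147⁵ = 30.9700px
Difference: 30.9700 − 28.1117 = 2.8583px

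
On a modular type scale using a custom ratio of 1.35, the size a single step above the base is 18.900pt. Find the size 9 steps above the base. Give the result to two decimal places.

208.51pt

The gap is 9 − (1) = 8 steps, so the factor is 1.35^8.
18.900 × 1.35⁸ = 18.900 × 11.03240 ≈ 208.512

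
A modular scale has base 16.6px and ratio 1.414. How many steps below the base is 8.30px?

1.414ⁿ = 16.6 / 8.30 = 2.0000
n = ln(2.0000) / ln(1.414) = 0.6931 / 0.3464 ≈ 2.00

2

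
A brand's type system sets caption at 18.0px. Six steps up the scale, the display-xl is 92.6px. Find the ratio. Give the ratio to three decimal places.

1.314

The ratio satisfies 18.0 × r⁶ = 92.6, so r = (92.6 / 18.0)^(1/6).
r = 5.1444^(1/6) ≈ 1.3139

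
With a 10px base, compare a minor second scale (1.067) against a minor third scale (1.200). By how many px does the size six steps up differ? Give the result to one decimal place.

15.1px

Minor second: 10.0 × 1.067⁶ = 14.757px
Minor third: 10.0 × 1.200⁶ = 29.860px
Difference: 29.860 − 14.757 = 15.103px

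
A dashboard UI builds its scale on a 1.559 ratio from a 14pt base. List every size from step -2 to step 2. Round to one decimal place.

5.8pt, 9.0pt, 14.0pt, 21.8pt, 34.0pt

Step -2: 14.0 ÷ 1.559² = 5.8
Step -1: 14.0 ÷ 1.559 = 9.0
Step 0: 14pt
Step 1: 14.0 × 1.559 = 21.8
Step 2: 14.0 × 1.559² = 34.0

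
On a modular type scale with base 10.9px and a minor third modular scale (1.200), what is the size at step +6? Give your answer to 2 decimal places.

Every step multiplies by the scale ratio.
10.9 × 1.200⁶ = 10.9 × 2.98598 ≈ 32.55

32.55px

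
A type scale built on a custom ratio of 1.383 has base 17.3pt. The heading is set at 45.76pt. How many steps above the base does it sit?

1.383ⁿ = 45.76 / 17.3 = 2.6451
n = ln(2.6451) / ln(1.383) = 0.9727 / 0.3243 ≈ 3.00

3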